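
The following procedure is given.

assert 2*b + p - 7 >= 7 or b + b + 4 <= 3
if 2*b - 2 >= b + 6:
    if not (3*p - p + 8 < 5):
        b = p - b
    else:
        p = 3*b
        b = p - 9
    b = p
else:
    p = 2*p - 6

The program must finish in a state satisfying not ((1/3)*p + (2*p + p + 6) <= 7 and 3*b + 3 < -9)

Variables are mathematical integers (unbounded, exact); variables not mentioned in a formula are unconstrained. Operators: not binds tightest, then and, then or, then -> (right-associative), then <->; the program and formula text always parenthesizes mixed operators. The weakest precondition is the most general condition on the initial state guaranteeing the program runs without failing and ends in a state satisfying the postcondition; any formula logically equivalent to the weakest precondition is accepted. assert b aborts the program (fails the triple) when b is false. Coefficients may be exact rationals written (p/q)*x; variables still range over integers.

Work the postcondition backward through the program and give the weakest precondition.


Working backward. After the program, the postcondition not ((1/3)*p + (2*p + p + 6) <= 7 and 3*b + 3 < -9) must hold; in canonical form it is not ((10/3)*p <= 1 and 3*b < -12).
Then branch requires ((not (2*p < -3)) -> (not ((10/3)*p <= 1 and 3*p < -12))) and (2*p < -3 -> (not (10*b <= 1 and 9*b < -12))); else branch requires not ((20/3)*p <= 21 and 3*b < -12).
Before the if: (b >= 8 -> (((not (2*p < -3)) -> (not ((10/3)*p <= 1 and 3*p < -12))) and (2*p < -3 -> (not (10*b <= 1 and 9*b < -12))))) and ((not (b >= 8)) -> (not ((20/3)*p <= 21 and 3*b < -12)))
Before assert 2*b + p - 7 >= 7 or b + b + 4 <= 3: (2*b + p >= 14 or 2*b <= -1) and (b >= 8 -> (((not (2*p < -3)) -> (not ((10/3)*p <= 1 and 3*p < -12))) and (2*p < -3 -> (not (10*b <= 1 and 9*b < -12))))) and ((not (b >= 8)) -> (not ((20/3)*p <= 21 and 3*b < -12)))
Answer: WP = (2*b + p >= 14 or 2*b <= -1) and (b >= 8 -> (((not (2*p < -3)) -> (not ((10/3)*p <= 1 and 3*p < -12))) and (2*p < -3 -> (not (10*b <= 1 and 9*b < -12))))) and ((not (b >= 8)) -> (not ((20/3)*p <= 21 and 3*b < -12)))


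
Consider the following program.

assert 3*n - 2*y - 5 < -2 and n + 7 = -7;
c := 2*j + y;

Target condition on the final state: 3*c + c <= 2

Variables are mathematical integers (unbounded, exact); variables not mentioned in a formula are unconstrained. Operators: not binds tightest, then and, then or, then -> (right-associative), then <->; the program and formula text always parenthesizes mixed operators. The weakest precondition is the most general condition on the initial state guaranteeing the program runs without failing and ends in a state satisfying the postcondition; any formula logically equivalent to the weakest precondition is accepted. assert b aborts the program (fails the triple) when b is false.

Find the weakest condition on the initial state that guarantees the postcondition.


Working backward. After the program, the postcondition 3*c + c <= 2 must hold; in canonical form it is 4*c <= 2.
Before c := 2*j + y: 8*j + 4*y <= 2
Before assert 3*n - 2*y - 5 < -2 and n + 7 = -7: 3*n < 2*y + 3 and n = -14 and 8*j + 4*y <= 2
Answer: WP = 3*n < 2*y + 3 and n = -14 and 8*j + 4*y <= 2


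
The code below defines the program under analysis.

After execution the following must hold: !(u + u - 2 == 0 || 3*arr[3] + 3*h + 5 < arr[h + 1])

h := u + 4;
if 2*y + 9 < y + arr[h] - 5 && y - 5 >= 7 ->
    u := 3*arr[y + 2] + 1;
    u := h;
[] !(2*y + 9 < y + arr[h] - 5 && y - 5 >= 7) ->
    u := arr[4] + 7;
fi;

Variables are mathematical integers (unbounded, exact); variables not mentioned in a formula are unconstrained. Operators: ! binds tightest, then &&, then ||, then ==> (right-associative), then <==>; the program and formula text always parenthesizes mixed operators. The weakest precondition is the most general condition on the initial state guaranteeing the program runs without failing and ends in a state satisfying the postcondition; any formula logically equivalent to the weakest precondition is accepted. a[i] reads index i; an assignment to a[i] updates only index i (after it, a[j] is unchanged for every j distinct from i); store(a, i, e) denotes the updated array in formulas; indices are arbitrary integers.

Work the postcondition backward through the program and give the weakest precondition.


Working backward. After the program, the postcondition !(u + u - 2 == 0 || 3*arr[3] + 3*h + 5 < arr[h + 1]) must hold; in canonical form it is !(2*u == 2 || 3*arr[3] + 3*h < arr[h + 1] - 5).
Then branch requires !(2*h == 2 || 3*arr[3] + 3*h < arr[h + 1] - 5); else branch requires !(2*arr[4] == -12 || 3*arr[3] + 3*h < arr[h + 1] - 5).
Before the if: ((y < arr[h] - 14 && y >= 12) ==> (!(2*h == 2 || 3*arr[3] + 3*h < arr[h + 1] - 5))) && ((!(y < arr[h] - 14 && y >= 12)) ==> (!(2*arr[4] == -12 || 3*arr[3] + 3*h < arr[h + 1] - 5)))
Before h := u + 4: ((y < arr[u + 4] - 14 && y >= 12) ==> (!(2*u == -6 || 3*arr[3] + 3*u < arr[u + 5] - 17))) && ((!(y < arr[u + 4] - 14 && y >= 12)) ==> (!(2*arr[4] == -12 || 3*arr[3] + 3*u < arr[u + 5] - 17)))
Answer: WP = ((y < arr[u + 4] - 14 && y >= 12) ==> (!(2*u == -6 || 3*arr[3] + 3*u < arr[u + 5] - 17))) && ((!(y < arr[u + 4] - 14 && y >= 12)) ==> (!(2*arr[4] == -12 || 3*arr[3] + 3*u < arr[u + 5] - 17)))


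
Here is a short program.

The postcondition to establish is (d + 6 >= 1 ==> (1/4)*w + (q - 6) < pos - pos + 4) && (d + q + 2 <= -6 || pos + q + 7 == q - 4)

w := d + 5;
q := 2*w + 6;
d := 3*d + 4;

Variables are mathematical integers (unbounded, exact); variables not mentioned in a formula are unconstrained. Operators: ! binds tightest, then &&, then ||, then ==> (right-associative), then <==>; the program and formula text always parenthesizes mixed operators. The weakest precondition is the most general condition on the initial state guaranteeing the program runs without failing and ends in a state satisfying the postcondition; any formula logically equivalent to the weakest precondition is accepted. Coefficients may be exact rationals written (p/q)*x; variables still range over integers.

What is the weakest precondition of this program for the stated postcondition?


Working backward. After the program, the postcondition (d + 6 >= 1 ==> (1/4)*w + (q - 6) < pos - pos + 4) && (d + q + 2 <= -6 || pos + q + 7 == q - 4) must hold; in canonical form it is (d >= -5 ==> q + (1/4)*w < 10) && (d + q <= -8 || pos == -11).
Before d := 3*d + 4: (3*d >= -9 ==> q + (1/4)*w < 10) && (3*d + q <= -12 || pos == -11)
Before q := 2*w + 6: (3*d >= -9 ==> (9/4)*w < 4) && (3*d + 2*w <= -18 || pos == -11)
Before w := d + 5: (3*d >= -9 ==> (9/4)*d < -29/4) && (5*d <= -28 || pos == -11)
Answer: WP = (3*d >= -9 ==> (9/4)*d < -29/4) && (5*d <= -28 || pos == -11)


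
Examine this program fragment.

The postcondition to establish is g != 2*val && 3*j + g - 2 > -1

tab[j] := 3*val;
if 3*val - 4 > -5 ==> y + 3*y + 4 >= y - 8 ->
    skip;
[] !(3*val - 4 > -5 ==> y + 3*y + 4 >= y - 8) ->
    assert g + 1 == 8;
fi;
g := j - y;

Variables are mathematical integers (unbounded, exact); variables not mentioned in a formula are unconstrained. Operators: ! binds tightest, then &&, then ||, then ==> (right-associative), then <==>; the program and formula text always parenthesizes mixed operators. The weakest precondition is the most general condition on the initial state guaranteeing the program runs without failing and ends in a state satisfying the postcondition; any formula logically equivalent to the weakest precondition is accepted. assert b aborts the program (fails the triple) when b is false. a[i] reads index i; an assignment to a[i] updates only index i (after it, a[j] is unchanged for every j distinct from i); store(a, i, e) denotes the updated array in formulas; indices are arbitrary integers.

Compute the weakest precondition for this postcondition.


Working backward. After the program, the postcondition g != 2*val && 3*j + g - 2 > -1 must hold; in canonical form it is g != 2*val && g + 3*j > 1.
Before g := j - y: j != 2*val + y && 4*j > y + 1
Then branch requires j != 2*val + y && 4*j > y + 1; else branch requires g == 7 && j != 2*val + y && 4*j > y + 1.
Before the if: ((3*val > -1 ==> 3*y >= -12) ==> (j != 2*val + y && 4*j > y + 1)) && ((!(3*val > -1 ==> 3*y >= -12)) ==> (g == 7 && j != 2*val + y && 4*j > y + 1))
Before tab[j] := 3*val: ((3*val > -1 ==> 3*y >= -12) ==> (j != 2*val + y && 4*j > y + 1)) && ((!(3*val > -1 ==> 3*y >= -12)) ==> (g == 7 && j != 2*val + y && 4*j > y + 1))
Answer: WP = ((3*val > -1 ==> 3*y >= -12) ==> (j != 2*val + y && 4*j > y + 1)) && ((!(3*val > -1 ==> 3*y >= -12)) ==> (g == 7 && j != 2*val + y && 4*j > y + 1))


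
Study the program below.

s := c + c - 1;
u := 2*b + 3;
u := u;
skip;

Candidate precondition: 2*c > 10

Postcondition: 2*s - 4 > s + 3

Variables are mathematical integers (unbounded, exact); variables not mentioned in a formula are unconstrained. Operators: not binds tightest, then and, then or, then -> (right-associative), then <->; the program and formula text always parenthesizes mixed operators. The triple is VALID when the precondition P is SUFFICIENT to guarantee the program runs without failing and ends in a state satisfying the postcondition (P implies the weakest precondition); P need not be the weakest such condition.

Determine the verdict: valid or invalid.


Working backward. After the program, the postcondition 2*s - 4 > s + 3 must hold; in canonical form it is s > 7.
Before skip: s > 7
Before u := u: s > 7
Before u := 2*b + 3: s > 7
Before s := c + c - 1: 2*c > 8
The weakest precondition is 2*c > 8.
Check whether 2*c > 10 implies it.
Every state satisfying the precondition satisfies the weakest precondition: the implication holds.
Answer: valid


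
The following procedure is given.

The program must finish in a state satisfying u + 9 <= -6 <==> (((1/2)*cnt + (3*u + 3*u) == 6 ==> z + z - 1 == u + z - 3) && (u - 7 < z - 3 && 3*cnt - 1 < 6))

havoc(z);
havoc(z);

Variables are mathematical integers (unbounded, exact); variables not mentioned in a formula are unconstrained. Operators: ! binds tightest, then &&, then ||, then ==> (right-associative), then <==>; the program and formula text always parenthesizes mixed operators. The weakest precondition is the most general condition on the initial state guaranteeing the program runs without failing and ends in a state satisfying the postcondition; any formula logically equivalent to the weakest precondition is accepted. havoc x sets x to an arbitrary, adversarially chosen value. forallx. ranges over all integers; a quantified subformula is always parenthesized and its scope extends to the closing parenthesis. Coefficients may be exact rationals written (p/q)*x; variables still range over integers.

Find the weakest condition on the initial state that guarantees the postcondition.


Working backward. After the program, the postcondition u + 9 <= -6 <==> (((1/2)*cnt + (3*u + 3*u) == 6 ==> z + z - 1 == u + z - 3) && (u - 7 < z - 3 && 3*cnt - 1 < 6)) must hold; in canonical form it is u <= -15 <==> (((1/2)*cnt + 6*u == 6 ==> z == u - 2) && u < z + 4 && 3*cnt < 7).
Before havoc z: forall z_1. (u <= -15 <==> (((1/2)*cnt + 6*u == 6 ==> z_1 == u - 2) && u < z_1 + 4 && 3*cnt < 7))
Before havoc z: forall z_1. (u <= -15 <==> (((1/2)*cnt + 6*u == 6 ==> z_1 == u - 2) && u < z_1 + 4 && 3*cnt < 7))
Answer: WP = forall z_1. (u <= -15 <==> (((1/2)*cnt + 6*u == 6 ==> z_1 == u - 2) && u < z_1 + 4 && 3*cnt < 7))


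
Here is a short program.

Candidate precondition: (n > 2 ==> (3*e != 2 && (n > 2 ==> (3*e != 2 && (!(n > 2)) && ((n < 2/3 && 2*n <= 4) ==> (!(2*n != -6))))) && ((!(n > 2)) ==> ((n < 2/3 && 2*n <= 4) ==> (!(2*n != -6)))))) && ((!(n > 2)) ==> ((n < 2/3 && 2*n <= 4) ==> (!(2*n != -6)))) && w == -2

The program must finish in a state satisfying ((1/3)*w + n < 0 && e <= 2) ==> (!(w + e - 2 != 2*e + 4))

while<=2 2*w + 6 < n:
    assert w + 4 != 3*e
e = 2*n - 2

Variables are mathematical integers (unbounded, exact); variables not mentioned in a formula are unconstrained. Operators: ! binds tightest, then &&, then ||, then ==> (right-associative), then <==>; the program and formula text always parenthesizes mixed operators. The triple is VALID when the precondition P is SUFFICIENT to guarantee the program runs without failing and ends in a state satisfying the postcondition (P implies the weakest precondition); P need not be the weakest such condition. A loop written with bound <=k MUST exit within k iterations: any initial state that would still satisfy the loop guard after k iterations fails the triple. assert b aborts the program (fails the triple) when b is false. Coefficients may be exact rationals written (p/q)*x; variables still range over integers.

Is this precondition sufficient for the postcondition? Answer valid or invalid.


Working backward. After the program, the postcondition ((1/3)*w + n < 0 && e <= 2) ==> (!(w + e - 2 != 2*e + 4)) must hold; in canonical form it is (n + (1/3)*w < 0 && e <= 2) ==> (!(w != e + 6)).
Before e := 2*n - 2: (n + (1/3)*w < 0 && 2*n <= 4) ==> (!(w != 2*n + 4))
Before the loop (bound <=2), unroll the exhaustion recursion (WP_0 = exit-now case; WP_j = one more guarded iteration, up to j = 2):
  WP_0: (!(2*w < n - 6)) && ((n + (1/3)*w < 0 && 2*n <= 4) ==> (!(w != 2*n + 4)))
  WP_1: (2*w < n - 6 ==> (w != 3*e - 4 && (!(2*w < n - 6)) && ((n + (1/3)*w < 0 && 2*n <= 4) ==> (!(w != 2*n + 4))))) && ((!(2*w < n - 6)) ==> ((n + (1/3)*w < 0 && 2*n <= 4) ==> (!(w != 2*n + 4))))
  WP_2: (2*w < n - 6 ==> (w != 3*e - 4 && (2*w < n - 6 ==> (w != 3*e - 4 && (!(2*w < n - 6)) && ((n + (1/3)*w < 0 && 2*n <= 4) ==> (!(w != 2*n + 4))))) && ((!(2*w < n - 6)) ==> ((n + (1/3)*w < 0 && 2*n <= 4) ==> (!(w != 2*n + 4)))))) && ((!(2*w < n - 6)) ==> ((n + (1/3)*w < 0 && 2*n <= 4) ==> (!(w != 2*n + 4))))
So before the loop: (2*w < n - 6 ==> (w != 3*e - 4 && (2*w < n - 6 ==> (w != 3*e - 4 && (!(2*w < n - 6)) && ((n + (1/3)*w < 0 && 2*n <= 4) ==> (!(w != 2*n + 4))))) && ((!(2*w < n - 6)) ==> ((n + (1/3)*w < 0 && 2*n <= 4) ==> (!(w != 2*n + 4)))))) && ((!(2*w < n - 6)) ==> ((n + (1/3)*w < 0 && 2*n <= 4) ==> (!(w != 2*n + 4))))
The weakest precondition is (2*w < n - 6 ==> (w != 3*e - 4 && (2*w < n - 6 ==> (w != 3*e - 4 && (!(2*w < n - 6)) && ((n + (1/3)*w < 0 && 2*n <= 4) ==> (!(w != 2*n + 4))))) && ((!(2*w < n - 6)) ==> ((n + (1/3)*w < 0 && 2*n <= 4) ==> (!(w != 2*n + 4)))))) && ((!(2*w < n - 6)) ==> ((n + (1/3)*w < 0 && 2*n <= 4) ==> (!(w != 2*n + 4)))).
Check whether (n > 2 ==> (3*e != 2 && (n > 2 ==> (3*e != 2 && (!(n > 2)) && ((n < 2/3 && 2*n <= 4) ==> (!(2*n != -6))))) && ((!(n > 2)) ==> ((n < 2/3 && 2*n <= 4) ==> (!(2*n != -6)))))) && ((!(n > 2)) ==> ((n < 2/3 && 2*n <= 4) ==> (!(2*n != -6)))) && w == -2 implies it.
Every state satisfying the precondition satisfies the weakest precondition: the implication holds.
Answer: valid


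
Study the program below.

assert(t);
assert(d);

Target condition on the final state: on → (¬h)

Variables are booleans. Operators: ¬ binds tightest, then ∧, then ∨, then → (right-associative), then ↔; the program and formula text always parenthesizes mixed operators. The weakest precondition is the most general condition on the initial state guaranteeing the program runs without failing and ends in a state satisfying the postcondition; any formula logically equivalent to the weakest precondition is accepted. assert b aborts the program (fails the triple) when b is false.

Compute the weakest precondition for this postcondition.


Working backward. After the program, on → (¬h) must hold.
Before assert d: d ∧ (on → (¬h))
Before assert t: t ∧ d ∧ (on → (¬h))
Answer: WP = t ∧ d ∧ (on → (¬h))


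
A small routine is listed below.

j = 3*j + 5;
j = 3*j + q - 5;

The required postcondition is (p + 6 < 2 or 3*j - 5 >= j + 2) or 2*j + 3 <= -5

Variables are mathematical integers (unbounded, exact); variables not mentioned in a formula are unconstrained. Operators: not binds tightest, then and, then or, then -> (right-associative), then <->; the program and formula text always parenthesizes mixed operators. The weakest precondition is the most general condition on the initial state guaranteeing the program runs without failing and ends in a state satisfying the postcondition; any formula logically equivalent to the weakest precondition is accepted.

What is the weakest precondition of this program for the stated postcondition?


Working backward. After the program, the postcondition (p + 6 < 2 or 3*j - 5 >= j + 2) or 2*j + 3 <= -5 must hold; in canonical form it is p < -4 or 2*j >= 7 or 2*j <= -8.
Before j := 3*j + q - 5: p < -4 or 6*j + 2*q >= 17 or 6*j + 2*q <= 2
Before j := 3*j + 5: p < -4 or 18*j + 2*q >= -13 or 18*j + 2*q <= -28
Answer: WP = p < -4 or 18*j + 2*q >= -13 or 18*j + 2*q <= -28


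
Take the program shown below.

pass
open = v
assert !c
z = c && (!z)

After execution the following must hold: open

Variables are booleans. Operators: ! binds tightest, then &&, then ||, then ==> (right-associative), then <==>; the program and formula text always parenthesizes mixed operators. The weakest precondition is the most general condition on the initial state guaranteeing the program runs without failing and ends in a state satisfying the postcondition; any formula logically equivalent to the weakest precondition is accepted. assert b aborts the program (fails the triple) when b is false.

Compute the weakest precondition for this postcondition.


Working backward. After the program, open must hold.
Before z := c && (!z): open
Before assert !c: (!c) && open
Before open := v: (!c) && v
Before skip: (!c) && v
Answer: WP = (!c) && v


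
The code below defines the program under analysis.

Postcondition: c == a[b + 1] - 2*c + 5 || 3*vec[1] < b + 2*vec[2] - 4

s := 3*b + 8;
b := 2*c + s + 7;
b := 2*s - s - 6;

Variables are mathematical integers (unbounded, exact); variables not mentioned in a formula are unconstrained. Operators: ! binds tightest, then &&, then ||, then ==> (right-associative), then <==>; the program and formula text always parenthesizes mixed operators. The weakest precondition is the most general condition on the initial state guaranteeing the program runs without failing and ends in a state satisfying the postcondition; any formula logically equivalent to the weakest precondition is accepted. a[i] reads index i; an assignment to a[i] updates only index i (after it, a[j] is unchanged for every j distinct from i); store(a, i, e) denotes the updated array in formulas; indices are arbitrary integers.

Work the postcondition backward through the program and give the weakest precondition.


Working backward. After the program, the postcondition c == a[b + 1] - 2*c + 5 || 3*vec[1] < b + 2*vec[2] - 4 must hold; in canonical form it is 3*c == a[b + 1] + 5 || 3*vec[1] < 2*vec[2] + b - 4.
Before b := 2*s - s - 6: 3*c == a[s - 5] + 5 || 3*vec[1] < 2*vec[2] + s - 10
Before b := 2*c + s + 7: 3*c == a[s - 5] + 5 || 3*vec[1] < 2*vec[2] + s - 10
Before s := 3*b + 8: 3*c == a[3*b + 3] + 5 || 3*vec[1] < 2*vec[2] + 3*b - 2
Answer: WP = 3*c == a[3*b + 3] + 5 || 3*vec[1] < 2*vec[2] + 3*b - 2


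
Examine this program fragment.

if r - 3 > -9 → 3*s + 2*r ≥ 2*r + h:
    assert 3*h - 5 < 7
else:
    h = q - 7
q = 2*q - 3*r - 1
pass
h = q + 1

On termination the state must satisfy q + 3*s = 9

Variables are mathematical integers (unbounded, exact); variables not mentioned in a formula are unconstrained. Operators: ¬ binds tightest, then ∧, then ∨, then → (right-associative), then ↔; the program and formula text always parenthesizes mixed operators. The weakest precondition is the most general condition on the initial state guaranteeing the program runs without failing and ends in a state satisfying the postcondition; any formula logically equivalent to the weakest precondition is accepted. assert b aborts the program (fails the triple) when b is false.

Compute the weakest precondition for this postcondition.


Working backward. After the program, q + 3*s = 9 must hold.
Before h := q + 1: q + 3*s = 9
Before skip: q + 3*s = 9
Before q := 2*q - 3*r - 1: 2*q + 3*s = 3*r + 10
Then branch requires 3*h < 12 ∧ 2*q + 3*s = 3*r + 10; else branch requires 2*q + 3*s = 3*r + 10.
Before the if: ((r > -6 → 3*s ≥ h) → (3*h < 12 ∧ 2*q + 3*s = 3*r + 10)) ∧ ((¬(r > -6 → 3*s ≥ h)) → 2*q + 3*s = 3*r + 10)
Answer: WP = ((r > -6 → 3*s ≥ h) → (3*h < 12 ∧ 2*q + 3*s = 3*r + 10)) ∧ ((¬(r > -6 → 3*s ≥ h)) → 2*q + 3*s = 3*r + 10)


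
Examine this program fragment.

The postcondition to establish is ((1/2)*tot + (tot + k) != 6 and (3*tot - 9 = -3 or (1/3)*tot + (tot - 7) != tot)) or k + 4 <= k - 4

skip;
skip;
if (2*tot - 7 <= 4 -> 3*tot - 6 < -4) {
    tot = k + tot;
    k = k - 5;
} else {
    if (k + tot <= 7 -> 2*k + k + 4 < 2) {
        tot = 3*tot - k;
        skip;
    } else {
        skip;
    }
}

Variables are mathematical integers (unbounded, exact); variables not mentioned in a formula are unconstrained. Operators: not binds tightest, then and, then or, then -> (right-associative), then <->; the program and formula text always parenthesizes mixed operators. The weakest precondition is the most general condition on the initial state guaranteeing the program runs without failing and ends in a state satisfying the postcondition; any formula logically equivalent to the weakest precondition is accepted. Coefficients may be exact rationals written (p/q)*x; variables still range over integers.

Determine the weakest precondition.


Working backward. After the program, the postcondition ((1/2)*tot + (tot + k) != 6 and (3*tot - 9 = -3 or (1/3)*tot + (tot - 7) != tot)) or k + 4 <= k - 4 must hold; in canonical form it is k + (3/2)*tot != 6 and (3*tot = 6 or (1/3)*tot != 7).
Then branch requires (5/2)*k + (3/2)*tot != 11 and (3*k + 3*tot = 6 or (1/3)*k + (1/3)*tot != 7); else branch requires ((k + tot <= 7 -> 3*k < -2) -> ((9/2)*tot != (1/2)*k + 6 and (9*tot = 3*k + 6 or tot != (1/3)*k + 7))) and ((not (k + tot <= 7 -> 3*k < -2)) -> (k + (3/2)*tot != 6 and (3*tot = 6 or (1/3)*tot != 7))).
Before the if: ((2*tot <= 11 -> 3*tot < 2) -> ((5/2)*k + (3/2)*tot != 11 and (3*k + 3*tot = 6 or (1/3)*k + (1/3)*tot != 7))) and ((not (2*tot <= 11 -> 3*tot < 2)) -> (((k + tot <= 7 -> 3*k < -2) -> ((9/2)*tot != (1/2)*k + 6 and (9*tot = 3*k + 6 or tot != (1/3)*k + 7))) and ((not (k + tot <= 7 -> 3*k < -2)) -> (k + (3/2)*tot != 6 and (3*tot = 6 or (1/3)*tot != 7)))))
Before skip: ((2*tot <= 11 -> 3*tot < 2) -> ((5/2)*k + (3/2)*tot != 11 and (3*k + 3*tot = 6 or (1/3)*k + (1/3)*tot != 7))) and ((not (2*tot <= 11 -> 3*tot < 2)) -> (((k + tot <= 7 -> 3*k < -2) -> ((9/2)*tot != (1/2)*k + 6 and (9*tot = 3*k + 6 or tot != (1/3)*k + 7))) and ((not (k + tot <= 7 -> 3*k < -2)) -> (k + (3/2)*tot != 6 and (3*tot = 6 or (1/3)*tot != 7)))))
Before skip: ((2*tot <= 11 -> 3*tot < 2) -> ((5/2)*k + (3/2)*tot != 11 and (3*k + 3*tot = 6 or (1/3)*k + (1/3)*tot != 7))) and ((not (2*tot <= 11 -> 3*tot < 2)) -> (((k + tot <= 7 -> 3*k < -2) -> ((9/2)*tot != (1/2)*k + 6 and (9*tot = 3*k + 6 or tot != (1/3)*k + 7))) and ((not (k + tot <= 7 -> 3*k < -2)) -> (k + (3/2)*tot != 6 and (3*tot = 6 or (1/3)*tot != 7)))))
Answer: WP = ((2*tot <= 11 -> 3*tot < 2) -> ((5/2)*k + (3/2)*tot != 11 and (3*k + 3*tot = 6 or (1/3)*k + (1/3)*tot != 7))) and ((not (2*tot <= 11 -> 3*tot < 2)) -> (((k + tot <= 7 -> 3*k < -2) -> ((9/2)*tot != (1/2)*k + 6 and (9*tot = 3*k + 6 or tot != (1/3)*k + 7))) and ((not (k + tot <= 7 -> 3*k < -2)) -> (k + (3/2)*tot != 6 and (3*tot = 6 or (1/3)*tot != 7)))))


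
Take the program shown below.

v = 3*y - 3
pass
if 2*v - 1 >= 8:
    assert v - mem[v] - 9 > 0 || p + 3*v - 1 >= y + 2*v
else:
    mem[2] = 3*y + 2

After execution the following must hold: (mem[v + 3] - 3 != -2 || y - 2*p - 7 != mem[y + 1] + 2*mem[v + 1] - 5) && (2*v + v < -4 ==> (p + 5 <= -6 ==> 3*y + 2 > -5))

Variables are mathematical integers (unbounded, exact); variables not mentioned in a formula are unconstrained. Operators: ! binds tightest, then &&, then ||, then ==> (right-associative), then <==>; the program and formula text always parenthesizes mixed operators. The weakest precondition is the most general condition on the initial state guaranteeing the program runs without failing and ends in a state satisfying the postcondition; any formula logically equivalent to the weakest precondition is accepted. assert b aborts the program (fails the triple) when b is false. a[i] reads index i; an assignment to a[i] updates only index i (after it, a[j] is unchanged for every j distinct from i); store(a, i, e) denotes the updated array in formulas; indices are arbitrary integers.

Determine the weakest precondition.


Working backward. After the program, the postcondition (mem[v + 3] - 3 != -2 || y - 2*p - 7 != mem[y + 1] + 2*mem[v + 1] - 5) && (2*v + v < -4 ==> (p + 5 <= -6 ==> 3*y + 2 > -5)) must hold; in canonical form it is (mem[v + 3] != 1 || y != 2*mem[v + 1] + mem[y + 1] + 2*p + 2) && (3*v < -4 ==> (p <= -11 ==> 3*y > -7)).
Then branch requires (v > mem[v] + 9 || p + v >= y + 1) && (mem[v + 3] != 1 || y != 2*mem[v + 1] + mem[y + 1] + 2*p + 2) && (3*v < -4 ==> (p <= -11 ==> 3*y > -7)); else branch requires (store(mem, 2, 3*y + 2)[v + 3] != 1 || y != 2*store(mem, 2, 3*y + 2)[v + 1] + store(mem, 2, 3*y + 2)[y + 1] + 2*p + 2) && (3*v < -4 ==> (p <= -11 ==> 3*y > -7)).
Before the if: (2*v >= 9 ==> ((v > mem[v] + 9 || p + v >= y + 1) && (mem[v + 3] != 1 || y != 2*mem[v + 1] + mem[y + 1] + 2*p + 2) && (3*v < -4 ==> (p <= -11 ==> 3*y > -7)))) && ((!(2*v >= 9)) ==> ((store(mem, 2, 3*y + 2)[v + 3] != 1 || y != 2*store(mem, 2, 3*y + 2)[v + 1] + store(mem, 2, 3*y + 2)[y + 1] + 2*p + 2) && (3*v < -4 ==> (p <= -11 ==> 3*y > -7))))
Before skip: (2*v >= 9 ==> ((v > mem[v] + 9 || p + v >= y + 1) && (mem[v + 3] != 1 || y != 2*mem[v + 1] + mem[y + 1] + 2*p + 2) && (3*v < -4 ==> (p <= -11 ==> 3*y > -7)))) && ((!(2*v >= 9)) ==> ((store(mem, 2, 3*y + 2)[v + 3] != 1 || y != 2*store(mem, 2, 3*y + 2)[v + 1] + store(mem, 2, 3*y + 2)[y + 1] + 2*p + 2) && (3*v < -4 ==> (p <= -11 ==> 3*y > -7))))
Before v := 3*y - 3: (6*y >= 15 ==> ((3*y > mem[3*y - 3] + 12 || p + 2*y >= 4) && (mem[3*y] != 1 || y != mem[y + 1] + 2*mem[3*y - 2] + 2*p + 2) && (9*y < 5 ==> (p <= -11 ==> 3*y > -7)))) && ((!(6*y >= 15)) ==> ((store(mem, 2, 3*y + 2)[3*y] != 1 || y != store(mem, 2, 3*y + 2)[y + 1] + 2*store(mem, 2, 3*y + 2)[3*y - 2] + 2*p + 2) && (9*y < 5 ==> (p <= -11 ==> 3*y > -7))))
Answer: WP = (6*y >= 15 ==> ((3*y > mem[3*y - 3] + 12 || p + 2*y >= 4) && (mem[3*y] != 1 || y != mem[y + 1] + 2*mem[3*y - 2] + 2*p + 2) && (9*y < 5 ==> (p <= -11 ==> 3*y > -7)))) && ((!(6*y >= 15)) ==> ((store(mem, 2, 3*y + 2)[3*y] != 1 || y != store(mem, 2, 3*y + 2)[y + 1] + 2*store(mem, 2, 3*y + 2)[3*y - 2] + 2*p + 2) && (9*y < 5 ==> (p <= -11 ==> 3*y > -7))))


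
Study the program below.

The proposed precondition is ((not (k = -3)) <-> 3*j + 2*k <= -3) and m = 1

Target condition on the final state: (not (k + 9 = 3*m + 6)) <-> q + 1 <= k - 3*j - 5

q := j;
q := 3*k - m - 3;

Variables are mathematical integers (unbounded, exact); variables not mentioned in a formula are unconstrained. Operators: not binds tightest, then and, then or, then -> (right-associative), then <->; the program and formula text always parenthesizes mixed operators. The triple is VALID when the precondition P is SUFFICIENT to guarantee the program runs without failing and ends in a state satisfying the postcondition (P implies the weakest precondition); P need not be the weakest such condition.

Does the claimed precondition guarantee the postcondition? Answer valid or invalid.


Working backward. After the program, the postcondition (not (k + 9 = 3*m + 6)) <-> q + 1 <= k - 3*j - 5 must hold; in canonical form it is (not (k = 3*m - 3)) <-> 3*j + q <= k - 6.
Before q := 3*k - m - 3: (not (k = 3*m - 3)) <-> 3*j + 2*k <= m - 3
Before q := j: (not (k = 3*m - 3)) <-> 3*j + 2*k <= m - 3
The weakest precondition is (not (k = 3*m - 3)) <-> 3*j + 2*k <= m - 3.
Check whether ((not (k = -3)) <-> 3*j + 2*k <= -3) and m = 1 implies it.
Countermodel: at the initial state j = 2, k = -3, m = 1, the precondition holds but the weakest precondition fails.
Answer: invalid


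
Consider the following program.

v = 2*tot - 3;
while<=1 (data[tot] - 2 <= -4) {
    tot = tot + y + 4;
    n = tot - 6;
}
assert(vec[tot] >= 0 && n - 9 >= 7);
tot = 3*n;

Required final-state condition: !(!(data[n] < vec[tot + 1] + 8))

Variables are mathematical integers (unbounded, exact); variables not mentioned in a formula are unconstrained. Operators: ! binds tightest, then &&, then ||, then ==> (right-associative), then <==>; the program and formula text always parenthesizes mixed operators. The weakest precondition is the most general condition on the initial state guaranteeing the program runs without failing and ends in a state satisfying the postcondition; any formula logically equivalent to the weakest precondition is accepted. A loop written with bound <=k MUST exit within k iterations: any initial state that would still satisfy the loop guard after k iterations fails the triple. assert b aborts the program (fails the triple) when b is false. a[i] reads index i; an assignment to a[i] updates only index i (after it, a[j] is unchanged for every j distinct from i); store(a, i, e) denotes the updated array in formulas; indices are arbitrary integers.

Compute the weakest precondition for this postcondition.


Working backward. After the program, the postcondition !(!(data[n] < vec[tot + 1] + 8)) must hold; in canonical form it is data[n] < vec[tot + 1] + 8.
Before tot := 3*n: data[n] < vec[3*n + 1] + 8
Before assert vec[tot] >= 0 && n - 9 >= 7: vec[tot] >= 0 && n >= 16 && data[n] < vec[3*n + 1] + 8
Before the loop (bound <=1), unroll the exhaustion recursion (WP_0 = exit-now case; WP_j = one more guarded iteration, up to j = 1):
  WP_0: (!(data[tot] <= -2)) && vec[tot] >= 0 && n >= 16 && data[n] < vec[3*n + 1] + 8
  WP_1: (data[tot] <= -2 ==> ((!(data[tot + y + 4] <= -2)) && vec[tot + y + 4] >= 0 && tot + y >= 18 && data[tot + y - 2] < vec[3*tot + 3*y - 5] + 8)) && ((!(data[tot] <= -2)) ==> (vec[tot] >= 0 && n >= 16 && data[n] < vec[3*n + 1] + 8))
So before the loop: (data[tot] <= -2 ==> ((!(data[tot + y + 4] <= -2)) && vec[tot + y + 4] >= 0 && tot + y >= 18 && data[tot + y - 2] < vec[3*tot + 3*y - 5] + 8)) && ((!(data[tot] <= -2)) ==> (vec[tot] >= 0 && n >= 16 && data[n] < vec[3*n + 1] + 8))
Before v := 2*tot - 3: (data[tot] <= -2 ==> ((!(data[tot + y + 4] <= -2)) && vec[tot + y + 4] >= 0 && tot + y >= 18 && data[tot + y - 2] < vec[3*tot + 3*y - 5] + 8)) && ((!(data[tot] <= -2)) ==> (vec[tot] >= 0 && n >= 16 && data[n] < vec[3*n + 1] + 8))
Answer: WP = (data[tot] <= -2 ==> ((!(data[tot + y + 4] <= -2)) && vec[tot + y + 4] >= 0 && tot + y >= 18 && data[tot + y - 2] < vec[3*tot + 3*y - 5] + 8)) && ((!(data[tot] <= -2)) ==> (vec[tot] >= 0 && n >= 16 && data[n] < vec[3*n + 1] + 8))


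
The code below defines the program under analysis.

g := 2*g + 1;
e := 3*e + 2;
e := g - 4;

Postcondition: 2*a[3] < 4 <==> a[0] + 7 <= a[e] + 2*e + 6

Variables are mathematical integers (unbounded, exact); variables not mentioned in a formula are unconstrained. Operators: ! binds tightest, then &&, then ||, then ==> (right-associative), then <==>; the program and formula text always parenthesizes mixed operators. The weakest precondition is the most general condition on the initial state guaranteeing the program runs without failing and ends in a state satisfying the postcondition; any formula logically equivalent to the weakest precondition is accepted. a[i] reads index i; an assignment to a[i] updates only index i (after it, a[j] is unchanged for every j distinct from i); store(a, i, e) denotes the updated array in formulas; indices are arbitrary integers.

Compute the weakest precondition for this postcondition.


Working backward. After the program, the postcondition 2*a[3] < 4 <==> a[0] + 7 <= a[e] + 2*e + 6 must hold; in canonical form it is 2*a[3] < 4 <==> a[0] <= a[e] + 2*e - 1.
Before e := g - 4: 2*a[3] < 4 <==> a[0] <= a[g - 4] + 2*g - 9
Before e := 3*e + 2: 2*a[3] < 4 <==> a[0] <= a[g - 4] + 2*g - 9
Before g := 2*g + 1: 2*a[3] < 4 <==> a[0] <= a[2*g - 3] + 4*g - 7
Answer: WP = 2*a[3] < 4 <==> a[0] <= a[2*g - 3] + 4*g - 7


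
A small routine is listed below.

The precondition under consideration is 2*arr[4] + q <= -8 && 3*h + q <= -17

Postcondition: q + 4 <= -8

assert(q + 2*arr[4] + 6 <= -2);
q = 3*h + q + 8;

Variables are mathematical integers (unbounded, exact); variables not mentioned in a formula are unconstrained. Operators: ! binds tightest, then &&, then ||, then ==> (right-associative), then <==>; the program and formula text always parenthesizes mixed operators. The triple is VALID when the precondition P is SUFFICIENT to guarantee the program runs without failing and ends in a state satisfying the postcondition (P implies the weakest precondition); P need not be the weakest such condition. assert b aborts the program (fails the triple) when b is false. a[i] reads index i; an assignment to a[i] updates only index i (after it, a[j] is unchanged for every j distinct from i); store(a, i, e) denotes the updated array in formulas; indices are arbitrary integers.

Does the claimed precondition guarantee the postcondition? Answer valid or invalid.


Working backward. After the program, the postcondition q + 4 <= -8 must hold; in canonical form it is q <= -12.
Before q := 3*h + q + 8: 3*h + q <= -20
Before assert q + 2*arr[4] + 6 <= -2: 2*arr[4] + q <= -8 && 3*h + q <= -20
The weakest precondition is 2*arr[4] + q <= -8 && 3*h + q <= -20.
Check whether 2*arr[4] + q <= -8 && 3*h + q <= -17 implies it.
Countermodel: at the initial state arr = {[4] = -3, elsewhere -3}, h = -5, q = -2, the precondition holds but the weakest precondition fails.
Answer: invalid


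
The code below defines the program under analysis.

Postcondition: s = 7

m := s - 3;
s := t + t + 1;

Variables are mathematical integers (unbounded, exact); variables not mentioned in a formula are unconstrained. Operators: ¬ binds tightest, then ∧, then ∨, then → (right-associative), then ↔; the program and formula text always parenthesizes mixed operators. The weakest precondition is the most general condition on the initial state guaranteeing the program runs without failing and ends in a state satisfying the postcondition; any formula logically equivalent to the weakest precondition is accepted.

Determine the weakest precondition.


Working backward. After the program, s = 7 must hold.
Before s := t + t + 1: 2*t = 6
Before m := s - 3: 2*t = 6
Answer: WP = 2*t = 6


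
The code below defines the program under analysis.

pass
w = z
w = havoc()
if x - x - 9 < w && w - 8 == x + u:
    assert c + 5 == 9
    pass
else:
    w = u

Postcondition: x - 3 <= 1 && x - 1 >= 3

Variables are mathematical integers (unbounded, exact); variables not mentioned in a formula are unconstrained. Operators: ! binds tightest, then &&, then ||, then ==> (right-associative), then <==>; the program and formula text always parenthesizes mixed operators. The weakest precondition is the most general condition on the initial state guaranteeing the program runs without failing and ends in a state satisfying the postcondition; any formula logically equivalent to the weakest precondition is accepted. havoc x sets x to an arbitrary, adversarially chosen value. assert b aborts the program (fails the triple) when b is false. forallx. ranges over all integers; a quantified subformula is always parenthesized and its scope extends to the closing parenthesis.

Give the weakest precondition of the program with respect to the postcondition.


Working backward. After the program, the postcondition x - 3 <= 1 && x - 1 >= 3 must hold; in canonical form it is x <= 4 && x >= 4.
Then branch requires c == 4 && x <= 4 && x >= 4; else branch requires x <= 4 && x >= 4.
Before the if: ((w > -9 && w == u + x + 8) ==> (c == 4 && x <= 4 && x >= 4)) && ((!(w > -9 && w == u + x + 8)) ==> (x <= 4 && x >= 4))
Before havoc w: forall w_1. (((w_1 > -9 && w_1 == u + x + 8) ==> (c == 4 && x <= 4 && x >= 4)) && ((!(w_1 > -9 && w_1 == u + x + 8)) ==> (x <= 4 && x >= 4)))
Before w := z: forall w_1. (((w_1 > -9 && w_1 == u + x + 8) ==> (c == 4 && x <= 4 && x >= 4)) && ((!(w_1 > -9 && w_1 == u + x + 8)) ==> (x <= 4 && x >= 4)))
Before skip: forall w_1. (((w_1 > -9 && w_1 == u + x + 8) ==> (c == 4 && x <= 4 && x >= 4)) && ((!(w_1 > -9 && w_1 == u + x + 8)) ==> (x <= 4 && x >= 4)))
Answer: WP = forall w_1. (((w_1 > -9 && w_1 == u + x + 8) ==> (c == 4 && x <= 4 && x >= 4)) && ((!(w_1 > -9 && w_1 == u + x + 8)) ==> (x <= 4 && x >= 4)))


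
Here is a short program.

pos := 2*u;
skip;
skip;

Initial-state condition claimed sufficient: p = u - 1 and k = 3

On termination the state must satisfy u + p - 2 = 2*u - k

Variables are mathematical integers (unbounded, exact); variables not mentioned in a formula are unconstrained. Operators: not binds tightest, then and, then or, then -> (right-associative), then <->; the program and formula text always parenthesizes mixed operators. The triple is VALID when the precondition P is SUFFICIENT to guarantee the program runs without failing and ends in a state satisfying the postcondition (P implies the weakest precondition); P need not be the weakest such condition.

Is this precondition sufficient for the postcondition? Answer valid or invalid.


Working backward. After the program, the postcondition u + p - 2 = 2*u - k must hold; in canonical form it is k + p = u + 2.
Before skip: k + p = u + 2
Before skip: k + p = u + 2
Before pos := 2*u: k + p = u + 2
The weakest precondition is k + p = u + 2.
Check whether p = u - 1 and k = 3 implies it.
Every state satisfying the precondition satisfies the weakest precondition: the implication holds.
Answer: valid


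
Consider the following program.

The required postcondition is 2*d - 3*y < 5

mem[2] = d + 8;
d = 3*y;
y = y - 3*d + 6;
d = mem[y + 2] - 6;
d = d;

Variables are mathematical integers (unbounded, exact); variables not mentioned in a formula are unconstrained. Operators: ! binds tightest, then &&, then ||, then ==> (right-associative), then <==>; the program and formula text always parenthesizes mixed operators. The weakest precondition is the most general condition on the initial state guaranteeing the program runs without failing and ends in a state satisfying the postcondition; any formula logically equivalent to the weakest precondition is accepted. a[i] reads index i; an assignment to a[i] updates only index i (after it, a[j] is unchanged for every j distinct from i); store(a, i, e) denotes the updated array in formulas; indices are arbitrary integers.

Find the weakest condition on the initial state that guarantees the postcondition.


Working backward. After the program, the postcondition 2*d - 3*y < 5 must hold; in canonical form it is 2*d < 3*y + 5.
Before d := d: 2*d < 3*y + 5
Before d := mem[y + 2] - 6: 2*mem[y + 2] < 3*y + 17
Before y := y - 3*d + 6: 2*mem[-3*d + y + 8] + 9*d < 3*y + 35
Before d := 3*y: 2*mem[-8*y + 8] + 24*y < 35
Before mem[2] := d + 8: 2*store(mem, 2, d + 8)[-8*y + 8] + 24*y < 35
Answer: WP = 2*store(mem, 2, d + 8)[-8*y + 8] + 24*y < 35


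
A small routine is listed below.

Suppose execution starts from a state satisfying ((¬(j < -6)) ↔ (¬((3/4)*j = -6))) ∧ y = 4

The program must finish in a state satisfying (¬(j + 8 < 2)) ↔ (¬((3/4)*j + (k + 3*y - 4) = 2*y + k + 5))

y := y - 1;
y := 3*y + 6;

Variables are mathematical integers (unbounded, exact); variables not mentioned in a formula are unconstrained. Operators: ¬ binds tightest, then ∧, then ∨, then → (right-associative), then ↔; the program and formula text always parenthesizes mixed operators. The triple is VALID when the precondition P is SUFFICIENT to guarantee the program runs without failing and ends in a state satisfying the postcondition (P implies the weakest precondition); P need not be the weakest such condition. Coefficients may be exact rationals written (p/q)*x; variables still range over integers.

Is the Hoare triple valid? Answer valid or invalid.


Working backward. After the program, the postcondition (¬(j + 8 < 2)) ↔ (¬((3/4)*j + (k + 3*y - 4) = 2*y + k + 5)) must hold; in canonical form it is (¬(j < -6)) ↔ (¬((3/4)*j + y = 9)).
Before y := 3*y + 6: (¬(j < -6)) ↔ (¬((3/4)*j + 3*y = 3))
Before y := y - 1: (¬(j < -6)) ↔ (¬((3/4)*j + 3*y = 6))
The weakest precondition is (¬(j < -6)) ↔ (¬((3/4)*j + 3*y = 6)).
Check whether ((¬(j < -6)) ↔ (¬((3/4)*j = -6))) ∧ y = 4 implies it.
Every state satisfying the precondition satisfies the weakest precondition: the implication holds.
Answer: valid
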